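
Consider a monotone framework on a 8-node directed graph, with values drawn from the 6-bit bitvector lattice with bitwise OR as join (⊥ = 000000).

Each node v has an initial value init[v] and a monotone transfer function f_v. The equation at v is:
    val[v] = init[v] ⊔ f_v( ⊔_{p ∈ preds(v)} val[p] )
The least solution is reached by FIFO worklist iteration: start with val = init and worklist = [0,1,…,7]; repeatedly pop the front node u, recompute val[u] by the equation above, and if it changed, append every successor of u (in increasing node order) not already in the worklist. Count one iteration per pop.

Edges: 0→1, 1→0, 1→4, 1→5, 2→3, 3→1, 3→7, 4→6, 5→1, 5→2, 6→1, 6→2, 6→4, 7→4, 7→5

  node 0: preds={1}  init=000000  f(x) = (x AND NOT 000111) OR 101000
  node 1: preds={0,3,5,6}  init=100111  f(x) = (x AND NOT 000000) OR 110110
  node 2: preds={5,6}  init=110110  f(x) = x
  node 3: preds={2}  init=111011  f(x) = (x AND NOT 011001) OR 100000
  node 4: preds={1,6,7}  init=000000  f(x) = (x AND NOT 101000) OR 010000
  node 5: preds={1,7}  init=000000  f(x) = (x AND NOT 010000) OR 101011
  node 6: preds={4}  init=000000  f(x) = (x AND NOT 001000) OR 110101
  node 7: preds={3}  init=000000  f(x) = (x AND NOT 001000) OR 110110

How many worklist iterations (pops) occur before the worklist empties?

14

Iteration log — 14 steps:
  step 1. node 0  ⊔preds=100111  new=101000  old=000000  +wl: 
  step 2. node 1  ⊔preds=111011  new=111111  old=100111  +wl: 0
  step 3. node 2  ⊔preds=000000  new=110110  stable
  step 4. node 3  ⊔preds=110110  new=111111  old=111011  +wl: 1
  step 5. node 4  ⊔preds=111111  new=010111  old=000000  +wl: 
  step 6. node 5  ⊔preds=111111  new=101111  old=000000  +wl: 2
  step 7. node 6  ⊔preds=010111  new=110111  old=000000  +wl: 4
  step 8. node 7  ⊔preds=111111  new=110111  old=000000  +wl: 5
  step 9. node 0  ⊔preds=111111  new=111000  old=101000  +wl: 
  step 10. node 1  ⊔preds=111111  new=111111  stable
  step 11. node 2  ⊔preds=111111  new=111111  old=110110  +wl: 3
  step 12. node 4  ⊔preds=111111  new=010111  stable
  step 13. node 5  ⊔preds=111111  new=101111  stable
  step 14. node 3  ⊔preds=111111  new=111111  stable

Least fixpoint reached:
  node 0: 111000
  node 1: 111111
  node 2: 111111
  node 3: 111111
  node 4: 010111
  node 5: 101111
  node 6: 110111
  node 7: 110111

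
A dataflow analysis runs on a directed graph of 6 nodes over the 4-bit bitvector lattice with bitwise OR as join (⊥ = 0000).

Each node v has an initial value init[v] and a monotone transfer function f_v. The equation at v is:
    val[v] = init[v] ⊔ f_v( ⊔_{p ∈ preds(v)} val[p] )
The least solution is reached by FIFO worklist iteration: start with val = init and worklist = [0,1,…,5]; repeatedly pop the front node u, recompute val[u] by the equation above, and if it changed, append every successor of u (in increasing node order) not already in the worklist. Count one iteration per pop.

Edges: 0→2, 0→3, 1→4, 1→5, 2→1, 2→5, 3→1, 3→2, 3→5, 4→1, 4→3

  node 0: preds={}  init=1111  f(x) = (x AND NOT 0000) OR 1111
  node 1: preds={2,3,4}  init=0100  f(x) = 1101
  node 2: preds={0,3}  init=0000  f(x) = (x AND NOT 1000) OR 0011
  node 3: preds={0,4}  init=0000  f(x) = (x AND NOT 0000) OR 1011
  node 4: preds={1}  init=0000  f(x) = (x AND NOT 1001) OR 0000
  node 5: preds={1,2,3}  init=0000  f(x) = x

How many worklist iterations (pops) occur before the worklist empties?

Iteration log — 9 steps:
  step 1. node 0  ⊔preds=0000  new=1111  stable
  step 2. node 1  ⊔preds=0000  new=1101  old=0100  +wl: 
  step 3. node 2  ⊔preds=1111  new=0111  old=0000  +wl: 1
  step 4. node 3  ⊔preds=1111  new=1111  old=0000  +wl: 2
  step 5. node 4  ⊔preds=1101  new=0100  old=0000  +wl: 3
  step 6. node 5  ⊔preds=1111  new=1111  old=0000  +wl: 
  step 7. node 1  ⊔preds=1111  new=1101  stable
  step 8. node 2  ⊔preds=1111  new=0111  stable
  step 9. node 3  ⊔preds=1111  new=1111  stable

Least fixpoint reached:
  node 0: 1111
  node 1: 1101
  node 2: 0111
  node 3: 1111
  node 4: 0100
  node 5: 1111

9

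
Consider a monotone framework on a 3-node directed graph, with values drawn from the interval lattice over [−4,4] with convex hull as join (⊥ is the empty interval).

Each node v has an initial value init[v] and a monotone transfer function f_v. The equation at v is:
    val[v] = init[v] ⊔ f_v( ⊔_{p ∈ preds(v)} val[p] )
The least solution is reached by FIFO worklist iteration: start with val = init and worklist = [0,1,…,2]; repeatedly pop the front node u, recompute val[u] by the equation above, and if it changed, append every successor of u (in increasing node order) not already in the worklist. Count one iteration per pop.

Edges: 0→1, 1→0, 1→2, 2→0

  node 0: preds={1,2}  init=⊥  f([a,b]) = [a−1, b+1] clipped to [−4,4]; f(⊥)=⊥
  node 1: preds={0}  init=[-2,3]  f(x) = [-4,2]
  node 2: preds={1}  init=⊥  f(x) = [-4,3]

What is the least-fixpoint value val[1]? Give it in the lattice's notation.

[-4,3]

Iteration log — 5 steps:
  step 1. node 0  ⊔preds=[-2,3]  new=[-3,4]  old=⊥  +wl: 
  step 2. node 1  ⊔preds=[-3,4]  new=[-4,3]  old=[-2,3]  +wl: 0
  step 3. node 2  ⊔preds=[-4,3]  new=[-4,3]  old=⊥  +wl: 
  step 4. node 0  ⊔preds=[-4,3]  new=[-4,4]  old=[-3,4]  +wl: 1
  step 5. node 1  ⊔preds=[-4,4]  new=[-4,3]  stable

Least fixpoint reached:
  node 0: [-4,4]
  node 1: [-4,3]
  node 2: [-4,3]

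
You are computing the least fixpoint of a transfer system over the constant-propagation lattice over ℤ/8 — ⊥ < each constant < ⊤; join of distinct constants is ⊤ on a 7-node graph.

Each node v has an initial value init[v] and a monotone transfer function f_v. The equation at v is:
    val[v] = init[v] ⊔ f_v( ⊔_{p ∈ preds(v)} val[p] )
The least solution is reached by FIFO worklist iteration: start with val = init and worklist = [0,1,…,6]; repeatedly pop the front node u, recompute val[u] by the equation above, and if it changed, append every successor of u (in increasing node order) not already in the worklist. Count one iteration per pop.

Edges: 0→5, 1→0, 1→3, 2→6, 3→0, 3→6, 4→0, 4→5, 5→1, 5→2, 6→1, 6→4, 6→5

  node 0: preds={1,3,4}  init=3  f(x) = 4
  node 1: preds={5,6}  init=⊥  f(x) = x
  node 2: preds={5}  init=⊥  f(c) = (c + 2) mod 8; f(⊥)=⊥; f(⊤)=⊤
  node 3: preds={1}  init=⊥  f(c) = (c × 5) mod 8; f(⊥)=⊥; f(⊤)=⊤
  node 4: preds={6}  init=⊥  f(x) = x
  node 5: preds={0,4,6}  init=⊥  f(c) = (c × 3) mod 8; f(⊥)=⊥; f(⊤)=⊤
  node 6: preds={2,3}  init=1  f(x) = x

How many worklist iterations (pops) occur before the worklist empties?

16

Iteration log — 16 steps:
  step 1. node 0  ⊔preds=⊥  new=⊤  old=3  +wl: 
  step 2. node 1  ⊔preds=1  new=1  old=⊥  +wl: 0
  step 3. node 2  ⊔preds=⊥  new=⊥  stable
  step 4. node 3  ⊔preds=1  new=5  old=⊥  +wl: 
  step 5. node 4  ⊔preds=1  new=1  old=⊥  +wl: 
  step 6. node 5  ⊔preds=⊤  new=⊤  old=⊥  +wl: 1,2
  step 7. node 6  ⊔preds=5  new=⊤  old=1  +wl: 4,5
  step 8. node 0  ⊔preds=⊤  new=⊤  stable
  step 9. node 1  ⊔preds=⊤  new=⊤  old=1  +wl: 0,3
  step 10. node 2  ⊔preds=⊤  new=⊤  old=⊥  +wl: 6
  step 11. node 4  ⊔preds=⊤  new=⊤  old=1  +wl: 
  step 12. node 5  ⊔preds=⊤  new=⊤  stable
  step 13. node 0  ⊔preds=⊤  new=⊤  stable
  step 14. node 3  ⊔preds=⊤  new=⊤  old=5  +wl: 0
  step 15. node 6  ⊔preds=⊤  new=⊤  stable
  step 16. node 0  ⊔preds=⊤  new=⊤  stable

Least fixpoint reached:
  node 0: ⊤
  node 1: ⊤
  node 2: ⊤
  node 3: ⊤
  node 4: ⊤
  node 5: ⊤
  node 6: ⊤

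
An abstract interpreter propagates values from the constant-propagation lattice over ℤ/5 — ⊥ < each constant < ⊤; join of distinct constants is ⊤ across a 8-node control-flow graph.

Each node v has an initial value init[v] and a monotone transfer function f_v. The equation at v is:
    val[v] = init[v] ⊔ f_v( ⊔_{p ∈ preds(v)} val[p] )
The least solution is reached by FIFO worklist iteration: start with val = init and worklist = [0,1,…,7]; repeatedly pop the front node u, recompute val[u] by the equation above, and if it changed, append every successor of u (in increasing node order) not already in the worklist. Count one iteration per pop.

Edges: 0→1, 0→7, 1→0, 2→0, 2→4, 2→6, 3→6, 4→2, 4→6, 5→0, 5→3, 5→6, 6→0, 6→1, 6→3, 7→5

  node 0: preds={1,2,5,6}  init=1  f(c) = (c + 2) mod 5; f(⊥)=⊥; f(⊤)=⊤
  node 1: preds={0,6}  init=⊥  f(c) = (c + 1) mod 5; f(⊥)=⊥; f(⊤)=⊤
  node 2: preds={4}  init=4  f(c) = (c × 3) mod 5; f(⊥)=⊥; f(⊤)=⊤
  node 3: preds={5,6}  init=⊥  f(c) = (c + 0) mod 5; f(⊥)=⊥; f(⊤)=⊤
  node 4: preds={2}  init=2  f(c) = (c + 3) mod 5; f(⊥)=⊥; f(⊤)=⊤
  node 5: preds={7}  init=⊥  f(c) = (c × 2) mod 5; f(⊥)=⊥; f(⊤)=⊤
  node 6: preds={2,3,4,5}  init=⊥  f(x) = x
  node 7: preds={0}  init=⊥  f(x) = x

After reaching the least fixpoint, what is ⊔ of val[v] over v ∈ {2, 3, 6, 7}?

⊤

Worklist (21 pops):
  #1 pop 0: in=4 → 1 (no change)
  #2 pop 1: in=1 → 2 (was ⊥); enqueue [0]
  #3 pop 2: in=2 → ⊤ (was 4); enqueue []
  #4 pop 3: in=⊥ → ⊥ (no change)
  #5 pop 4: in=⊤ → ⊤ (was 2); enqueue [2]
  #6 pop 5: in=⊥ → ⊥ (no change)
  #7 pop 6: in=⊤ → ⊤ (was ⊥); enqueue [1,3]
  #8 pop 7: in=1 → 1 (was ⊥); enqueue [5]
  #9 pop 0: in=⊤ → ⊤ (was 1); enqueue [7]
  #10 pop 2: in=⊤ → ⊤ (no change)
  #11 pop 1: in=⊤ → ⊤ (was 2); enqueue [0]
  #12 pop 3: in=⊤ → ⊤ (was ⊥); enqueue [6]
  #13 pop 5: in=1 → 2 (was ⊥); enqueue [3]
  #14 pop 7: in=⊤ → ⊤ (was 1); enqueue [5]
  #15 pop 0: in=⊤ → ⊤ (no change)
  #16 pop 6: in=⊤ → ⊤ (no change)
  #17 pop 3: in=⊤ → ⊤ (no change)
  #18 pop 5: in=⊤ → ⊤ (was 2); enqueue [0,3,6]
  #19 pop 0: in=⊤ → ⊤ (no change)
  #20 pop 3: in=⊤ → ⊤ (no change)
  #21 pop 6: in=⊤ → ⊤ (no change)

Fixpoint:
  val[0] = ⊤
  val[1] = ⊤
  val[2] = ⊤
  val[3] = ⊤
  val[4] = ⊤
  val[5] = ⊤
  val[6] = ⊤
  val[7] = ⊤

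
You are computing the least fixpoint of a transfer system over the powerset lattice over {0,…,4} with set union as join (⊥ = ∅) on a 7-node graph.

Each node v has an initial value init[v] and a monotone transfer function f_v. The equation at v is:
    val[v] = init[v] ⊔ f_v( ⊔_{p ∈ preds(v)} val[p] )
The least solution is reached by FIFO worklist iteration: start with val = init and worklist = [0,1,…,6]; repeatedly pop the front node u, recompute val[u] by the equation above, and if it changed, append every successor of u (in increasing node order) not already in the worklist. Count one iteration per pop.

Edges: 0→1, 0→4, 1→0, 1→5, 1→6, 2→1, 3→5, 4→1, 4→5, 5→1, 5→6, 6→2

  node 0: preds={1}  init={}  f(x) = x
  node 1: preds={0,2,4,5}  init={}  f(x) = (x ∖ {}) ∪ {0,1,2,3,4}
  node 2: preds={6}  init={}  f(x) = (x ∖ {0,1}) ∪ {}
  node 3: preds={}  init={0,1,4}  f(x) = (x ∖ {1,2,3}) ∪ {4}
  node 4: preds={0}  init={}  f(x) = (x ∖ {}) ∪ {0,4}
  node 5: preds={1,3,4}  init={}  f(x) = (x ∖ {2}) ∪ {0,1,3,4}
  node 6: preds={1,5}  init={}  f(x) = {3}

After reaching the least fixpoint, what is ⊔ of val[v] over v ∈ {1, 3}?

Worklist (13 pops):
  #1 pop 0: in={} → {} (no change)
  #2 pop 1: in={} → {0,1,2,3,4} (was {}); enqueue [0]
  #3 pop 2: in={} → {} (no change)
  #4 pop 3: in={} → {0,1,4} (no change)
  #5 pop 4: in={} → {0,4} (was {}); enqueue [1]
  #6 pop 5: in={0,1,2,3,4} → {0,1,3,4} (was {}); enqueue []
  #7 pop 6: in={0,1,2,3,4} → {3} (was {}); enqueue [2]
  #8 pop 0: in={0,1,2,3,4} → {0,1,2,3,4} (was {}); enqueue [4]
  #9 pop 1: in={0,1,2,3,4} → {0,1,2,3,4} (no change)
  #10 pop 2: in={3} → {3} (was {}); enqueue [1]
  #11 pop 4: in={0,1,2,3,4} → {0,1,2,3,4} (was {0,4}); enqueue [5]
  #12 pop 1: in={0,1,2,3,4} → {0,1,2,3,4} (no change)
  #13 pop 5: in={0,1,2,3,4} → {0,1,3,4} (no change)

Fixpoint:
  val[0] = {0,1,2,3,4}
  val[1] = {0,1,2,3,4}
  val[2] = {3}
  val[3] = {0,1,4}
  val[4] = {0,1,2,3,4}
  val[5] = {0,1,3,4}
  val[6] = {3}

{0,1,2,3,4}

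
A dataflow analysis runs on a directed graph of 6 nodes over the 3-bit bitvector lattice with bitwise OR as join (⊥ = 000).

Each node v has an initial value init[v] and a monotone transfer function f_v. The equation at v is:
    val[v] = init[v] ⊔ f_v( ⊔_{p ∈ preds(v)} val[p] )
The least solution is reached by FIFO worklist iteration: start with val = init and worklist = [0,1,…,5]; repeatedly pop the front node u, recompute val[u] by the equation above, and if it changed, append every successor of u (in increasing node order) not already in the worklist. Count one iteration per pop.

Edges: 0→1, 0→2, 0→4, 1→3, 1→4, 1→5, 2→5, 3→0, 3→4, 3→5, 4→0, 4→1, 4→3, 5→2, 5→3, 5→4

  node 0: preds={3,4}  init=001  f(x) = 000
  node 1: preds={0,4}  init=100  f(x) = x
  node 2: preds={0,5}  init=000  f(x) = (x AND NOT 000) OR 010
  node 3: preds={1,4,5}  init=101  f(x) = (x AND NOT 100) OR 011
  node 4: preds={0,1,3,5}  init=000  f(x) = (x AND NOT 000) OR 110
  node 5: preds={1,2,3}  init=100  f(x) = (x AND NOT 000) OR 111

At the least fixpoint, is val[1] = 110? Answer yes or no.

no

Worklist (12 pops):
  #1 pop 0: in=101 → 001 (no change)
  #2 pop 1: in=001 → 101 (was 100); enqueue []
  #3 pop 2: in=101 → 111 (was 000); enqueue []
  #4 pop 3: in=101 → 111 (was 101); enqueue [0]
  #5 pop 4: in=111 → 111 (was 000); enqueue [1,3]
  #6 pop 5: in=111 → 111 (was 100); enqueue [2,4]
  #7 pop 0: in=111 → 001 (no change)
  #8 pop 1: in=111 → 111 (was 101); enqueue [5]
  #9 pop 3: in=111 → 111 (no change)
  #10 pop 2: in=111 → 111 (no change)
  #11 pop 4: in=111 → 111 (no change)
  #12 pop 5: in=111 → 111 (no change)

Fixpoint:
  val[0] = 001
  val[1] = 111
  val[2] = 111
  val[3] = 111
  val[4] = 111
  val[5] = 111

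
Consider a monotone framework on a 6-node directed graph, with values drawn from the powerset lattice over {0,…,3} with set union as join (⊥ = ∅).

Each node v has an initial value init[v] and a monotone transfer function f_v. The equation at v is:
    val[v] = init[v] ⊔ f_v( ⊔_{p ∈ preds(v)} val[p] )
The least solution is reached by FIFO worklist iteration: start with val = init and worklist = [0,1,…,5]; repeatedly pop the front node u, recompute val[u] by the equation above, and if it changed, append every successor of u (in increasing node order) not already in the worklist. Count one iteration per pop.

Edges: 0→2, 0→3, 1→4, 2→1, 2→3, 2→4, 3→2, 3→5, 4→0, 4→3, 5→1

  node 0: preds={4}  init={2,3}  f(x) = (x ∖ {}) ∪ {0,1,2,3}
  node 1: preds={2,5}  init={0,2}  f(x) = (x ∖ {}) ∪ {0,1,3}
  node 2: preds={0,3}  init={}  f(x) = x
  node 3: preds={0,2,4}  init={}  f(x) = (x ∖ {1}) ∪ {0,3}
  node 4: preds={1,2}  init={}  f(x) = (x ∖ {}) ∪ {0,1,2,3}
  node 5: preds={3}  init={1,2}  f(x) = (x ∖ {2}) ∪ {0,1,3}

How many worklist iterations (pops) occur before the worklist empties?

10

Worklist (10 pops):
  #1 pop 0: in={} → {0,1,2,3} (was {2,3}); enqueue []
  #2 pop 1: in={1,2} → {0,1,2,3} (was {0,2}); enqueue []
  #3 pop 2: in={0,1,2,3} → {0,1,2,3} (was {}); enqueue [1]
  #4 pop 3: in={0,1,2,3} → {0,2,3} (was {}); enqueue [2]
  #5 pop 4: in={0,1,2,3} → {0,1,2,3} (was {}); enqueue [0,3]
  #6 pop 5: in={0,2,3} → {0,1,2,3} (was {1,2}); enqueue []
  #7 pop 1: in={0,1,2,3} → {0,1,2,3} (no change)
  #8 pop 2: in={0,1,2,3} → {0,1,2,3} (no change)
  #9 pop 0: in={0,1,2,3} → {0,1,2,3} (no change)
  #10 pop 3: in={0,1,2,3} → {0,2,3} (no change)

Fixpoint:
  val[0] = {0,1,2,3}
  val[1] = {0,1,2,3}
  val[2] = {0,1,2,3}
  val[3] = {0,2,3}
  val[4] = {0,1,2,3}
  val[5] = {0,1,2,3}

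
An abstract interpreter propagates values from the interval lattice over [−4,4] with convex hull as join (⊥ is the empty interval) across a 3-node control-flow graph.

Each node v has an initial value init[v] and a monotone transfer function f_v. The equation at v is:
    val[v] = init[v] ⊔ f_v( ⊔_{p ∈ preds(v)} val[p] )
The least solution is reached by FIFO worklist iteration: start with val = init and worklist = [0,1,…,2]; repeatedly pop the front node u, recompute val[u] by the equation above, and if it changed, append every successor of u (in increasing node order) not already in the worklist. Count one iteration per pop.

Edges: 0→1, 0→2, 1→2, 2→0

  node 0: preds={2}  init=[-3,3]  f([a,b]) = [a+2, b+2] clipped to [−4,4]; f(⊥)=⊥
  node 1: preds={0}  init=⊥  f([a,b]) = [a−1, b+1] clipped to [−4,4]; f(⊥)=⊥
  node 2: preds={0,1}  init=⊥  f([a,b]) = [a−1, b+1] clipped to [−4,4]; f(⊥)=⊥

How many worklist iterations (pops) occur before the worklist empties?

Trace (6 dequeues):
  [1] u=0 | in ⊥ | out [-3,3] | ==
  [2] u=1 | in [-3,3] | out [-4,4] | prev ⊥ | push {}
  [3] u=2 | in [-4,4] | out [-4,4] | prev ⊥ | push {0}
  [4] u=0 | in [-4,4] | out [-3,4] | prev [-3,3] | push {1,2}
  [5] u=1 | in [-3,4] | out [-4,4] | ==
  [6] u=2 | in [-4,4] | out [-4,4] | ==

Converged values:
  [0] [-3,4]
  [1] [-4,4]
  [2] [-4,4]

6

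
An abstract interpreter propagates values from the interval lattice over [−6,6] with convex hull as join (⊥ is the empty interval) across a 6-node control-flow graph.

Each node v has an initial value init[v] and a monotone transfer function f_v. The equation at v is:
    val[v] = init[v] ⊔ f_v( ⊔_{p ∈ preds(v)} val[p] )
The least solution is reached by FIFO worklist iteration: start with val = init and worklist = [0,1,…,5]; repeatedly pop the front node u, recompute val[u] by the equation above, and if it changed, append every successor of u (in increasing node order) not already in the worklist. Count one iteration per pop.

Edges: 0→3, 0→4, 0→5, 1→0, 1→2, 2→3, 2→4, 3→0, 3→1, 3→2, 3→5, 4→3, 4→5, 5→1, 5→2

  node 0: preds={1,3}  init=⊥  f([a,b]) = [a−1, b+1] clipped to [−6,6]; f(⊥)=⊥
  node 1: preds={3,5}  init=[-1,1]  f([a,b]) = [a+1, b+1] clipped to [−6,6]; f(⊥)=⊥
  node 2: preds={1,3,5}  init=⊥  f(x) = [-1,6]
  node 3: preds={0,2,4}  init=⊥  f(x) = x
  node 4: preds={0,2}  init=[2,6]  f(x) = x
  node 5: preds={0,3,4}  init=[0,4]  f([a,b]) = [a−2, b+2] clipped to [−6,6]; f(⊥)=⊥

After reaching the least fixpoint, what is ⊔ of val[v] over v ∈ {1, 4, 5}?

Iteration log — 34 steps:
  step 1. node 0  ⊔preds=[-1,1]  new=[-2,2]  old=⊥  +wl: 
  step 2. node 1  ⊔preds=[0,4]  new=[-1,5]  old=[-1,1]  +wl: 0
  step 3. node 2  ⊔preds=[-1,5]  new=[-1,6]  old=⊥  +wl: 
  step 4. node 3  ⊔preds=[-2,6]  new=[-2,6]  old=⊥  +wl: 1,2
  step 5. node 4  ⊔preds=[-2,6]  new=[-2,6]  old=[2,6]  +wl: 3
  step 6. node 5  ⊔preds=[-2,6]  new=[-4,6]  old=[0,4]  +wl: 
  step 7. node 0  ⊔preds=[-2,6]  new=[-3,6]  old=[-2,2]  +wl: 4,5
  step 8. node 1  ⊔preds=[-4,6]  new=[-3,6]  old=[-1,5]  +wl: 0
  step 9. node 2  ⊔preds=[-4,6]  new=[-1,6]  stable
  step 10. node 3  ⊔preds=[-3,6]  new=[-3,6]  old=[-2,6]  +wl: 1,2
  step 11. node 4  ⊔preds=[-3,6]  new=[-3,6]  old=[-2,6]  +wl: 3
  step 12. node 5  ⊔preds=[-3,6]  new=[-5,6]  old=[-4,6]  +wl: 
  step 13. node 0  ⊔preds=[-3,6]  new=[-4,6]  old=[-3,6]  +wl: 4,5
  step 14. node 1  ⊔preds=[-5,6]  new=[-4,6]  old=[-3,6]  +wl: 0
  step 15. node 2  ⊔preds=[-5,6]  new=[-1,6]  stable
  step 16. node 3  ⊔preds=[-4,6]  new=[-4,6]  old=[-3,6]  +wl: 1,2
  step 17. node 4  ⊔preds=[-4,6]  new=[-4,6]  old=[-3,6]  +wl: 3
  step 18. node 5  ⊔preds=[-4,6]  new=[-6,6]  old=[-5,6]  +wl: 
  step 19. node 0  ⊔preds=[-4,6]  new=[-5,6]  old=[-4,6]  +wl: 4,5
  step 20. node 1  ⊔preds=[-6,6]  new=[-5,6]  old=[-4,6]  +wl: 0
  step 21. node 2  ⊔preds=[-6,6]  new=[-1,6]  stable
  step 22. node 3  ⊔preds=[-5,6]  new=[-5,6]  old=[-4,6]  +wl: 1,2
  step 23. node 4  ⊔preds=[-5,6]  new=[-5,6]  old=[-4,6]  +wl: 3
  step 24. node 5  ⊔preds=[-5,6]  new=[-6,6]  stable
  step 25. node 0  ⊔preds=[-5,6]  new=[-6,6]  old=[-5,6]  +wl: 4,5
  step 26. node 1  ⊔preds=[-6,6]  new=[-5,6]  stable
  step 27. node 2  ⊔preds=[-6,6]  new=[-1,6]  stable
  step 28. node 3  ⊔preds=[-6,6]  new=[-6,6]  old=[-5,6]  +wl: 0,1,2
  step 29. node 4  ⊔preds=[-6,6]  new=[-6,6]  old=[-5,6]  +wl: 3
  step 30. node 5  ⊔preds=[-6,6]  new=[-6,6]  stable
  step 31. node 0  ⊔preds=[-6,6]  new=[-6,6]  stable
  step 32. node 1  ⊔preds=[-6,6]  new=[-5,6]  stable
  step 33. node 2  ⊔preds=[-6,6]  new=[-1,6]  stable
  step 34. node 3  ⊔preds=[-6,6]  new=[-6,6]  stable

Least fixpoint reached:
  node 0: [-6,6]
  node 1: [-5,6]
  node 2: [-1,6]
  node 3: [-6,6]
  node 4: [-6,6]
  node 5: [-6,6]

[-6,6]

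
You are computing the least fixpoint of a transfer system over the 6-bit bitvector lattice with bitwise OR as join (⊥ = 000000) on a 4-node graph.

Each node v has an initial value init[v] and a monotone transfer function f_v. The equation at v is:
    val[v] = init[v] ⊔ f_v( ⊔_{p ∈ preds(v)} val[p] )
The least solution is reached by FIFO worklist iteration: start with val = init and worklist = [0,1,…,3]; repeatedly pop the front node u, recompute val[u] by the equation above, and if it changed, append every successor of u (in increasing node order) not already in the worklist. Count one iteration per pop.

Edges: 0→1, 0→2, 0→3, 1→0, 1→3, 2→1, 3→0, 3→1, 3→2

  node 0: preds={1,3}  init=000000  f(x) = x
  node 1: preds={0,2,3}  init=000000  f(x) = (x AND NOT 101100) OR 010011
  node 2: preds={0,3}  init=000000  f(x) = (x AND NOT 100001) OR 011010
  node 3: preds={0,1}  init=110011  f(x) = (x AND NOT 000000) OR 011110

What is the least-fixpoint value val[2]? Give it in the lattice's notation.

Iteration log — 9 steps:
  step 1. node 0  ⊔preds=110011  new=110011  old=000000  +wl: 
  step 2. node 1  ⊔preds=110011  new=010011  old=000000  +wl: 0
  step 3. node 2  ⊔preds=110011  new=011010  old=000000  +wl: 1
  step 4. node 3  ⊔preds=110011  new=111111  old=110011  +wl: 2
  step 5. node 0  ⊔preds=111111  new=111111  old=110011  +wl: 3
  step 6. node 1  ⊔preds=111111  new=010011  stable
  step 7. node 2  ⊔preds=111111  new=011110  old=011010  +wl: 1
  step 8. node 3  ⊔preds=111111  new=111111  stable
  step 9. node 1  ⊔preds=111111  new=010011  stable

Least fixpoint reached:
  node 0: 111111
  node 1: 010011
  node 2: 011110
  node 3: 111111

011110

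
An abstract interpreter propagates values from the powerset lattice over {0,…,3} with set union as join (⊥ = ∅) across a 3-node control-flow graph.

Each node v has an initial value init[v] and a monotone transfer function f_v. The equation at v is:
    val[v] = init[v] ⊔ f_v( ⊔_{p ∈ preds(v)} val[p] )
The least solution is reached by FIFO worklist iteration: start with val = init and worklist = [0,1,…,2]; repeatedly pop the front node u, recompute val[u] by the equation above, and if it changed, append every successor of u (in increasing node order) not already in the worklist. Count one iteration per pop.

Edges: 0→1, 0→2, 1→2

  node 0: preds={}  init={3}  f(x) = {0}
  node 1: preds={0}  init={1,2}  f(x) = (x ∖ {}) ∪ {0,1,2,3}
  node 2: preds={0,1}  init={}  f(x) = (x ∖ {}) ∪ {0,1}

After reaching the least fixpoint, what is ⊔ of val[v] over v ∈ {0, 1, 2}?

{0,1,2,3}

Worklist (3 pops):
  #1 pop 0: in={} → {0,3} (was {3}); enqueue []
  #2 pop 1: in={0,3} → {0,1,2,3} (was {1,2}); enqueue []
  #3 pop 2: in={0,1,2,3} → {0,1,2,3} (was {}); enqueue []

Fixpoint:
  val[0] = {0,3}
  val[1] = {0,1,2,3}
  val[2] = {0,1,2,3}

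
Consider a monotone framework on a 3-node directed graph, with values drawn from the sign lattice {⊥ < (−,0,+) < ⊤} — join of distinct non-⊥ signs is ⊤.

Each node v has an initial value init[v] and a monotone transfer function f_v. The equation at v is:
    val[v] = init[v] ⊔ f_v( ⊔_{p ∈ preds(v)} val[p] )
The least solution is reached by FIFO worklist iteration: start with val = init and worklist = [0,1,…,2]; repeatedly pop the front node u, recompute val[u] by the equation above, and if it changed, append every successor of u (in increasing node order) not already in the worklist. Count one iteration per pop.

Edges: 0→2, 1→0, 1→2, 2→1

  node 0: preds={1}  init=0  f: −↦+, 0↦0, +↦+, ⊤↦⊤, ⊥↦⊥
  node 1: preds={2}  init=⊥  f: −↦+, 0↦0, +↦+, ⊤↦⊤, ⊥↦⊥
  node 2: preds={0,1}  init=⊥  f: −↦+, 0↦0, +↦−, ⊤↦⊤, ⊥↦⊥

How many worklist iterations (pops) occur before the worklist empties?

Worklist (6 pops):
  #1 pop 0: in=⊥ → 0 (no change)
  #2 pop 1: in=⊥ → ⊥ (no change)
  #3 pop 2: in=0 → 0 (was ⊥); enqueue [1]
  #4 pop 1: in=0 → 0 (was ⊥); enqueue [0,2]
  #5 pop 0: in=0 → 0 (no change)
  #6 pop 2: in=0 → 0 (no change)

Fixpoint:
  val[0] = 0
  val[1] = 0
  val[2] = 0

6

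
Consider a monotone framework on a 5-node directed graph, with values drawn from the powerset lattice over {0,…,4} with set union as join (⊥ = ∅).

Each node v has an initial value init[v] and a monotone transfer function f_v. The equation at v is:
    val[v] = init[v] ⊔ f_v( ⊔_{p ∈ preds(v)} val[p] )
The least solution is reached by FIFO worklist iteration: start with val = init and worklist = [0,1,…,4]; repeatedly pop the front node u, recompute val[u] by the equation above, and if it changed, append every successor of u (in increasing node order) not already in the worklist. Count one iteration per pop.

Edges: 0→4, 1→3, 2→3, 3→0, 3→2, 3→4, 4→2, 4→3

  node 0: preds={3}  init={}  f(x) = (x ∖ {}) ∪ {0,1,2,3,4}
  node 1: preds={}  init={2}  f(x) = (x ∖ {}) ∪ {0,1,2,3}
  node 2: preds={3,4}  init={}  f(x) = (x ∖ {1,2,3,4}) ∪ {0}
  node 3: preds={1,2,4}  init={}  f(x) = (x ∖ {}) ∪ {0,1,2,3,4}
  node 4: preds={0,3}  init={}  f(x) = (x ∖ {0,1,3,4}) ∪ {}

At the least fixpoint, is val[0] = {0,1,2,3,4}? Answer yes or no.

yes

Worklist (8 pops):
  #1 pop 0: in={} → {0,1,2,3,4} (was {}); enqueue []
  #2 pop 1: in={} → {0,1,2,3} (was {2}); enqueue []
  #3 pop 2: in={} → {0} (was {}); enqueue []
  #4 pop 3: in={0,1,2,3} → {0,1,2,3,4} (was {}); enqueue [0,2]
  #5 pop 4: in={0,1,2,3,4} → {2} (was {}); enqueue [3]
  #6 pop 0: in={0,1,2,3,4} → {0,1,2,3,4} (no change)
  #7 pop 2: in={0,1,2,3,4} → {0} (no change)
  #8 pop 3: in={0,1,2,3} → {0,1,2,3,4} (no change)

Fixpoint:
  val[0] = {0,1,2,3,4}
  val[1] = {0,1,2,3}
  val[2] = {0}
  val[3] = {0,1,2,3,4}
  val[4] = {2}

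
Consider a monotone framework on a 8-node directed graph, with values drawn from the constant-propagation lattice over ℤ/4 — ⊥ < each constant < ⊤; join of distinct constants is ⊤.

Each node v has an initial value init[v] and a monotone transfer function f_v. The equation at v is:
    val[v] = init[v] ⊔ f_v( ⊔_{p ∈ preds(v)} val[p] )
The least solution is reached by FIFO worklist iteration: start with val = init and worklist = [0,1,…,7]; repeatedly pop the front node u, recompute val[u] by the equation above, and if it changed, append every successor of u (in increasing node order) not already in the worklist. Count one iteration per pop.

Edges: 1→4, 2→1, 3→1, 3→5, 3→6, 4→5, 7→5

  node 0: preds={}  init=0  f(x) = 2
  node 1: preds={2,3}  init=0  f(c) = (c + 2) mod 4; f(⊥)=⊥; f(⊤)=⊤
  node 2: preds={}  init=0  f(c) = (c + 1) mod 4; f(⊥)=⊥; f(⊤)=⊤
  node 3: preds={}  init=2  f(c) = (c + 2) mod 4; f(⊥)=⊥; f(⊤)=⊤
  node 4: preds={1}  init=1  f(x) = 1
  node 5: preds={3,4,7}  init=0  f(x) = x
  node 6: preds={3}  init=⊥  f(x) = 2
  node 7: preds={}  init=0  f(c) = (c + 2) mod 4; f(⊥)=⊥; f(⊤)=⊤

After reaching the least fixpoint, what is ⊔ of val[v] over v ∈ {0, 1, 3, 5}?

Trace (8 dequeues):
  [1] u=0 | in ⊥ | out ⊤ | prev 0 | push {}
  [2] u=1 | in ⊤ | out ⊤ | prev 0 | push {}
  [3] u=2 | in ⊥ | out 0 | ==
  [4] u=3 | in ⊥ | out 2 | ==
  [5] u=4 | in ⊤ | out 1 | ==
  [6] u=5 | in ⊤ | out ⊤ | prev 0 | push {}
  [7] u=6 | in 2 | out 2 | prev ⊥ | push {}
  [8] u=7 | in ⊥ | out 0 | ==

Converged values:
  [0] ⊤
  [1] ⊤
  [2] 0
  [3] 2
  [4] 1
  [5] ⊤
  [6] 2
  [7] 0

⊤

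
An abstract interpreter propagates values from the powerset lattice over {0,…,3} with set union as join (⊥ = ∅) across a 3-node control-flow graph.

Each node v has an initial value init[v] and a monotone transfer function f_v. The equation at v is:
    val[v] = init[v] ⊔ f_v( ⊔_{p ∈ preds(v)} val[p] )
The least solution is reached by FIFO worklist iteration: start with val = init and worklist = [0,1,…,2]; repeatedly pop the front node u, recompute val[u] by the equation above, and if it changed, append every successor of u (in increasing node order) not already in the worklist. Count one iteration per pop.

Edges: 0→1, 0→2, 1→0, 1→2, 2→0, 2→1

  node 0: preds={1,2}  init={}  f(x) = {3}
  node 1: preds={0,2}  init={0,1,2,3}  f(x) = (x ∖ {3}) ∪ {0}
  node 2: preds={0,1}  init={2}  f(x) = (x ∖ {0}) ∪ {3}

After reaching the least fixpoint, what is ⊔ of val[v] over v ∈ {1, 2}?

{0,1,2,3}

Iteration log — 5 steps:
  step 1. node 0  ⊔preds={0,1,2,3}  new={3}  old={}  +wl: 
  step 2. node 1  ⊔preds={2,3}  new={0,1,2,3}  stable
  step 3. node 2  ⊔preds={0,1,2,3}  new={1,2,3}  old={2}  +wl: 0,1
  step 4. node 0  ⊔preds={0,1,2,3}  new={3}  stable
  step 5. node 1  ⊔preds={1,2,3}  new={0,1,2,3}  stable

Least fixpoint reached:
  node 0: {3}
  node 1: {0,1,2,3}
  node 2: {1,2,3}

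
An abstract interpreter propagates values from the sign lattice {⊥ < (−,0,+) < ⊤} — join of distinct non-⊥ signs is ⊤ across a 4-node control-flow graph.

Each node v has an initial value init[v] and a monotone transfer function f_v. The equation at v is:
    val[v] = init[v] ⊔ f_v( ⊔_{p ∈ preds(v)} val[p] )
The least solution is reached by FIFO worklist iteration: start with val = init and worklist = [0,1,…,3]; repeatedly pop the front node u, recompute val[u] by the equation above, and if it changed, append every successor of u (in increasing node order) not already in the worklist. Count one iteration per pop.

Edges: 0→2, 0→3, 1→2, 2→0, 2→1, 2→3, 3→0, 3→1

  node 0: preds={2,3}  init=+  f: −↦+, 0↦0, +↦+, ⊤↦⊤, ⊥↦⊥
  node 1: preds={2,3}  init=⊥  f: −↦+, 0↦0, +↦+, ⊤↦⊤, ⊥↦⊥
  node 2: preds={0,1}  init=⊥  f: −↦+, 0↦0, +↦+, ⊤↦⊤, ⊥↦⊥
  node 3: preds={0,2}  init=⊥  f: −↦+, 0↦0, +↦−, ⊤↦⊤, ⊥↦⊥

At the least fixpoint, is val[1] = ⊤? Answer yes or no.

yes

Iteration log — 10 steps:
  step 1. node 0  ⊔preds=⊥  new=+  stable
  step 2. node 1  ⊔preds=⊥  new=⊥  stable
  step 3. node 2  ⊔preds=+  new=+  old=⊥  +wl: 0,1
  step 4. node 3  ⊔preds=+  new=−  old=⊥  +wl: 
  step 5. node 0  ⊔preds=⊤  new=⊤  old=+  +wl: 2,3
  step 6. node 1  ⊔preds=⊤  new=⊤  old=⊥  +wl: 
  step 7. node 2  ⊔preds=⊤  new=⊤  old=+  +wl: 0,1
  step 8. node 3  ⊔preds=⊤  new=⊤  old=−  +wl: 
  step 9. node 0  ⊔preds=⊤  new=⊤  stable
  step 10. node 1  ⊔preds=⊤  new=⊤  stable

Least fixpoint reached:
  node 0: ⊤
  node 1: ⊤
  node 2: ⊤
  node 3: ⊤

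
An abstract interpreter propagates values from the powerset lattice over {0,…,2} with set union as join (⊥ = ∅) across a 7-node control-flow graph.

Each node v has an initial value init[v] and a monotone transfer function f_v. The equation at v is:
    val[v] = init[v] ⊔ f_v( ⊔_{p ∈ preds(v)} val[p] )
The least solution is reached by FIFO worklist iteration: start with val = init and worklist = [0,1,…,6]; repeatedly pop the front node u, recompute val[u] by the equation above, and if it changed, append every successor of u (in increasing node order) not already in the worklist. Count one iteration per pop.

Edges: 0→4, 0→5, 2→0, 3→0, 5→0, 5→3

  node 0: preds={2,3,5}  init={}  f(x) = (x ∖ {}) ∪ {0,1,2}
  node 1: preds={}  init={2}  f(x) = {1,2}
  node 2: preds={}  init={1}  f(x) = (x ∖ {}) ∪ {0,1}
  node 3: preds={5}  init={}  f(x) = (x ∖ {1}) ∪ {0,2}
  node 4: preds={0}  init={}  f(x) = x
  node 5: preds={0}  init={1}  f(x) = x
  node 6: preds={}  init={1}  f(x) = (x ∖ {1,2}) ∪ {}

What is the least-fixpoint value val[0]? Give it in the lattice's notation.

Worklist (9 pops):
  #1 pop 0: in={1} → {0,1,2} (was {}); enqueue []
  #2 pop 1: in={} → {1,2} (was {2}); enqueue []
  #3 pop 2: in={} → {0,1} (was {1}); enqueue [0]
  #4 pop 3: in={1} → {0,2} (was {}); enqueue []
  #5 pop 4: in={0,1,2} → {0,1,2} (was {}); enqueue []
  #6 pop 5: in={0,1,2} → {0,1,2} (was {1}); enqueue [3]
  #7 pop 6: in={} → {1} (no change)
  #8 pop 0: in={0,1,2} → {0,1,2} (no change)
  #9 pop 3: in={0,1,2} → {0,2} (no change)

Fixpoint:
  val[0] = {0,1,2}
  val[1] = {1,2}
  val[2] = {0,1}
  val[3] = {0,2}
  val[4] = {0,1,2}
  val[5] = {0,1,2}
  val[6] = {1}

{0,1,2}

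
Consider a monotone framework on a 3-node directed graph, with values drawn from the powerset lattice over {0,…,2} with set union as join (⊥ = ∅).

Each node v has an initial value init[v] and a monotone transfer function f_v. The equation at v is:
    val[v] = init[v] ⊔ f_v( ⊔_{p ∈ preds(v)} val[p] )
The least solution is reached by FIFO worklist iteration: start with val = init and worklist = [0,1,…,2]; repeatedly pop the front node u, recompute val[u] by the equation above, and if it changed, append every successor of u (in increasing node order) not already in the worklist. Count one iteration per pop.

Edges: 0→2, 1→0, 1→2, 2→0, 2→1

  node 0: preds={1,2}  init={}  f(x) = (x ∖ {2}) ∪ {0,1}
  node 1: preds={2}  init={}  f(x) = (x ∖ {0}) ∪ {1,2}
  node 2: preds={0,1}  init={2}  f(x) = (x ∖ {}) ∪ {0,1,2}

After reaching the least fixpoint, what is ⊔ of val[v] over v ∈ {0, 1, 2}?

Trace (5 dequeues):
  [1] u=0 | in {2} | out {0,1} | prev {} | push {}
  [2] u=1 | in {2} | out {1,2} | prev {} | push {0}
  [3] u=2 | in {0,1,2} | out {0,1,2} | prev {2} | push {1}
  [4] u=0 | in {0,1,2} | out {0,1} | ==
  [5] u=1 | in {0,1,2} | out {1,2} | ==

Converged values:
  [0] {0,1}
  [1] {1,2}
  [2] {0,1,2}

{0,1,2}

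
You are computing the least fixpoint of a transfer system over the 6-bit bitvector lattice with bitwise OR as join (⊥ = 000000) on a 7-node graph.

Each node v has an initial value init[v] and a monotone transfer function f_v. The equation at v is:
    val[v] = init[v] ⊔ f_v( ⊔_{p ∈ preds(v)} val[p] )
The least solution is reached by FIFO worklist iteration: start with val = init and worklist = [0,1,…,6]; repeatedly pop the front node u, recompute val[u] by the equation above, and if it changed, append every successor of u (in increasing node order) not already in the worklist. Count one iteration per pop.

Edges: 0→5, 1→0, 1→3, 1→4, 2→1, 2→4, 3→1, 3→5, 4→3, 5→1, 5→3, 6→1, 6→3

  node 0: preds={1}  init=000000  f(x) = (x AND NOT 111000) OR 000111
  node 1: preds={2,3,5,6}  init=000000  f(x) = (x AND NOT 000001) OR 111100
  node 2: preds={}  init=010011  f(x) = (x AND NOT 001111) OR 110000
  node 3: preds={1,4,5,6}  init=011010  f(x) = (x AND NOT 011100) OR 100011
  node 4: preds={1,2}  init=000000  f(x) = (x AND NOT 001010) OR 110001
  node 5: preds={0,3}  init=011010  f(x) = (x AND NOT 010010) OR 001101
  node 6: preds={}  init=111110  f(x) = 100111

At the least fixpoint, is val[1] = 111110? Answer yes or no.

yes

Worklist (10 pops):
  #1 pop 0: in=000000 → 000111 (was 000000); enqueue []
  #2 pop 1: in=111111 → 111110 (was 000000); enqueue [0]
  #3 pop 2: in=000000 → 110011 (was 010011); enqueue [1]
  #4 pop 3: in=111110 → 111011 (was 011010); enqueue []
  #5 pop 4: in=111111 → 110101 (was 000000); enqueue [3]
  #6 pop 5: in=111111 → 111111 (was 011010); enqueue []
  #7 pop 6: in=000000 → 111111 (was 111110); enqueue []
  #8 pop 0: in=111110 → 000111 (no change)
  #9 pop 1: in=111111 → 111110 (no change)
  #10 pop 3: in=111111 → 111011 (no change)

Fixpoint:
  val[0] = 000111
  val[1] = 111110
  val[2] = 110011
  val[3] = 111011
  val[4] = 110101
  val[5] = 111111
  val[6] = 111111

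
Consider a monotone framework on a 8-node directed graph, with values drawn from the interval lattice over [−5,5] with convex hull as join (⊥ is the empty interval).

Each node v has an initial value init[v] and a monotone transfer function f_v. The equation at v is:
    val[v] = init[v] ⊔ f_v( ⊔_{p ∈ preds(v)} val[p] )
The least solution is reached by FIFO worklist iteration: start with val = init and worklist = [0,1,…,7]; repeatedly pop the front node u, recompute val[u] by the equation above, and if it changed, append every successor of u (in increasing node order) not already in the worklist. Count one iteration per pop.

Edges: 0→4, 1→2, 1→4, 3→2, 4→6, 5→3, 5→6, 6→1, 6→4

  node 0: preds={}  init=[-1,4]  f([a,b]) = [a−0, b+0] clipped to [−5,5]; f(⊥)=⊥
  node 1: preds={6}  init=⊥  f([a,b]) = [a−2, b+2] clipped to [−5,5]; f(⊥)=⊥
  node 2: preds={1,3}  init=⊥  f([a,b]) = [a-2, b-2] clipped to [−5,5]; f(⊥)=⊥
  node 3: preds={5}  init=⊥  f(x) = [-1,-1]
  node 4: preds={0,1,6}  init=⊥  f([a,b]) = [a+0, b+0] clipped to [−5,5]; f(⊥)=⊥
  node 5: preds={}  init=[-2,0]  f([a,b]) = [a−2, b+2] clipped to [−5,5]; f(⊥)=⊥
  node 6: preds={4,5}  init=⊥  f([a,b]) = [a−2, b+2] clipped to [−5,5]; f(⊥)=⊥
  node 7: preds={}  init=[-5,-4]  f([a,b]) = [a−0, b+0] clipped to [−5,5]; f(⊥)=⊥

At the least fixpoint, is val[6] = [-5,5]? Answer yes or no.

yes

Iteration log — 15 steps:
  step 1. node 0  ⊔preds=⊥  new=[-1,4]  stable
  step 2. node 1  ⊔preds=⊥  new=⊥  stable
  step 3. node 2  ⊔preds=⊥  new=⊥  stable
  step 4. node 3  ⊔preds=[-2,0]  new=[-1,-1]  old=⊥  +wl: 2
  step 5. node 4  ⊔preds=[-1,4]  new=[-1,4]  old=⊥  +wl: 
  step 6. node 5  ⊔preds=⊥  new=[-2,0]  stable
  step 7. node 6  ⊔preds=[-2,4]  new=[-4,5]  old=⊥  +wl: 1,4
  step 8. node 7  ⊔preds=⊥  new=[-5,-4]  stable
  step 9. node 2  ⊔preds=[-1,-1]  new=[-3,-3]  old=⊥  +wl: 
  step 10. node 1  ⊔preds=[-4,5]  new=[-5,5]  old=⊥  +wl: 2
  step 11. node 4  ⊔preds=[-5,5]  new=[-5,5]  old=[-1,4]  +wl: 6
  step 12. node 2  ⊔preds=[-5,5]  new=[-5,3]  old=[-3,-3]  +wl: 
  step 13. node 6  ⊔preds=[-5,5]  new=[-5,5]  old=[-4,5]  +wl: 1,4
  step 14. node 1  ⊔preds=[-5,5]  new=[-5,5]  stable
  step 15. node 4  ⊔preds=[-5,5]  new=[-5,5]  stable

Least fixpoint reached:
  node 0: [-1,4]
  node 1: [-5,5]
  node 2: [-5,3]
  node 3: [-1,-1]
  node 4: [-5,5]
  node 5: [-2,0]
  node 6: [-5,5]
  node 7: [-5,-4]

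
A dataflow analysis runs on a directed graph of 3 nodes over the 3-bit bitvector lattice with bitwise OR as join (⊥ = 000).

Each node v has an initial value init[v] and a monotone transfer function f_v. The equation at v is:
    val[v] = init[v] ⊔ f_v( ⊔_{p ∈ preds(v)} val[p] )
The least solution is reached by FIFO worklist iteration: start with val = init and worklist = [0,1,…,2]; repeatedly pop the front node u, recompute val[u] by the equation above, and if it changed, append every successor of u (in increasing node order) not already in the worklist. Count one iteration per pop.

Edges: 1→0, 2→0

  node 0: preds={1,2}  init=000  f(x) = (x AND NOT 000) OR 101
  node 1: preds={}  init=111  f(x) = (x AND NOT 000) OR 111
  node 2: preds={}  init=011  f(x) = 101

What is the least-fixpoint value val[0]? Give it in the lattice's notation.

111

Worklist (4 pops):
  #1 pop 0: in=111 → 111 (was 000); enqueue []
  #2 pop 1: in=000 → 111 (no change)
  #3 pop 2: in=000 → 111 (was 011); enqueue [0]
  #4 pop 0: in=111 → 111 (no change)

Fixpoint:
  val[0] = 111
  val[1] = 111
  val[2] = 111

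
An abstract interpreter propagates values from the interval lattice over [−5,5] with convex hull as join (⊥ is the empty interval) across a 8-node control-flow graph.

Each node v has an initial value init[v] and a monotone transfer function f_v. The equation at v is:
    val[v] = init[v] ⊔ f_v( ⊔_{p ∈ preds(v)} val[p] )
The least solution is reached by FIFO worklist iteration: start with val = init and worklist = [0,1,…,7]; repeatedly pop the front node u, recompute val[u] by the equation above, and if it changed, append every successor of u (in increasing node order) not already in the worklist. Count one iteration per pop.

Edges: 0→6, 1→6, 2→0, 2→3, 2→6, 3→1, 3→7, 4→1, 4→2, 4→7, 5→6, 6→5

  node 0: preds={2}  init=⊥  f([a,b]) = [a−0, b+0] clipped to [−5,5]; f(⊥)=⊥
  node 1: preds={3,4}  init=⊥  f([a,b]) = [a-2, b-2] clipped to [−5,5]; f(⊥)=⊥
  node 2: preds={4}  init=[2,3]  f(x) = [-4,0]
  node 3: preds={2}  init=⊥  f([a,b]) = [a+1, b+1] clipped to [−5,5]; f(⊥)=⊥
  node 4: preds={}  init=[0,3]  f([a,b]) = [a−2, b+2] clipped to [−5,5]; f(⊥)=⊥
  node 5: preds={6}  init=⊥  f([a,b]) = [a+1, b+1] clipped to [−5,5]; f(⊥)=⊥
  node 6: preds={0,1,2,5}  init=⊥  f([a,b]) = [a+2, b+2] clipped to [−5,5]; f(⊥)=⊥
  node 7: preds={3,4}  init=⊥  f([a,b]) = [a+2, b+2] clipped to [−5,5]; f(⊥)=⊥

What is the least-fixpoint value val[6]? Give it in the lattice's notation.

[-3,5]

Trace (14 dequeues):
  [1] u=0 | in [2,3] | out [2,3] | prev ⊥ | push {}
  [2] u=1 | in [0,3] | out [-2,1] | prev ⊥ | push {}
  [3] u=2 | in [0,3] | out [-4,3] | prev [2,3] | push {0}
  [4] u=3 | in [-4,3] | out [-3,4] | prev ⊥ | push {1}
  [5] u=4 | in ⊥ | out [0,3] | ==
  [6] u=5 | in ⊥ | out ⊥ | ==
  [7] u=6 | in [-4,3] | out [-2,5] | prev ⊥ | push {5}
  [8] u=7 | in [-3,4] | out [-1,5] | prev ⊥ | push {}
  [9] u=0 | in [-4,3] | out [-4,3] | prev [2,3] | push {6}
  [10] u=1 | in [-3,4] | out [-5,2] | prev [-2,1] | push {}
  [11] u=5 | in [-2,5] | out [-1,5] | prev ⊥ | push {}
  [12] u=6 | in [-5,5] | out [-3,5] | prev [-2,5] | push {5}
  [13] u=5 | in [-3,5] | out [-2,5] | prev [-1,5] | push {6}
  [14] u=6 | in [-5,5] | out [-3,5] | ==

Converged values:
  [0] [-4,3]
  [1] [-5,2]
  [2] [-4,3]
  [3] [-3,4]
  [4] [0,3]
  [5] [-2,5]
  [6] [-3,5]
  [7] [-1,5]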